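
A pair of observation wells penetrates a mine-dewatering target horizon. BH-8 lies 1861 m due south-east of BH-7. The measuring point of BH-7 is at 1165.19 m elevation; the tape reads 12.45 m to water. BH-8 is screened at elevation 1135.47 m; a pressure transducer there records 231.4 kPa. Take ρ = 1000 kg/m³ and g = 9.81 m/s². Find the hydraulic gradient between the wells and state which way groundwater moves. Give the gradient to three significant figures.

i ≈ 0.00340; groundwater flows toward the north-west

Total head at BH-7: h = 1165.19 − 12.45 = 1152.74 m.
Pressure head at BH-8: ψ = P/(ρg) = 231.4×1000 / (1000 × 9.81) = 23.59 m.
Total head at BH-8: h = z + ψ = 1135.47 + 23.59 = 1159.06 m.
Head difference: h(BH-7) − h(BH-8) = 1152.74 − 1159.06 = -6.32 m.
Hydraulic gradient: i = |Δh| / L = 6.32 / 1861 = 0.00340.
Flow is from higher to lower head: from BH-8 toward BH-7, i.e. toward the north-west.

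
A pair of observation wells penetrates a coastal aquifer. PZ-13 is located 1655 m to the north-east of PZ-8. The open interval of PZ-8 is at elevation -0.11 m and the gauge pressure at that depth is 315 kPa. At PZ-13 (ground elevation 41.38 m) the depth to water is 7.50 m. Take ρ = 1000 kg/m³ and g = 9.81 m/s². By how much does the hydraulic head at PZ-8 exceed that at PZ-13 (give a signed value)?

Pressure head at PZ-8: ψ = P/(ρg) = 315×1000 / (1000 × 9.81) = 32.11 m.
Total head at PZ-8: h = z + ψ = -0.11 + 32.11 = 32.00 m.
Total head at PZ-13: h = 41.38 − 7.50 = 33.88 m.
Head difference: h(PZ-8) − h(PZ-13) = 32.00 − 33.88 = -1.88 m.

Δh ≈ -1.88 m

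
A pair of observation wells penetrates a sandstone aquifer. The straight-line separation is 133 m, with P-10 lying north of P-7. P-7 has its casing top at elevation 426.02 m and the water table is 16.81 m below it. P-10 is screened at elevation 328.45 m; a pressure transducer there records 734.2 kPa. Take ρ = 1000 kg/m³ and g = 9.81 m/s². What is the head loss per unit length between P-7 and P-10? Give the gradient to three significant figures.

Total head at P-7: h = 426.02 − 16.81 = 409.21 m.
Pressure head at P-10: ψ = P/(ρg) = 734.2×1000 / (1000 × 9.81) = 74.84 m.
Total head at P-10: h = z + ψ = 328.45 + 74.84 = 403.29 m.
Head difference: h(P-7) − h(P-10) = 409.21 − 403.29 = 5.92 m.
Hydraulic gradient: i = |Δh| / L = 5.92 / 133 = 0.0445.

i ≈ 0.0445 m/m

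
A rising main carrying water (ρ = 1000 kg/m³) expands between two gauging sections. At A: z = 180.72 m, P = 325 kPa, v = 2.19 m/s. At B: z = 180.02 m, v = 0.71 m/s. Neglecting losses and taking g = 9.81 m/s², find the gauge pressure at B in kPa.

Pressure head at A: ψ₁ = P₁/(ρg) = 325×1000 / (1000 × 9.81) = 33.13 m.
Velocity heads: v₁²/2g = 2.19²/19.62 = 0.244 m; v₂²/2g = 0.71²/19.62 = 0.026 m.
Total head H = z₁ + ψ₁ + v₁²/2g = 180.72 + 33.13 + 0.244 = 214.09 m.
ψ₂ = H − z₂ − v₂²/2g = 214.09 − 180.02 − 0.026 = 34.04 m.
P₂ = ρgψ₂ = 1000 × 9.81 × 34.04 ≈ 334 kPa.

P₂ ≈ 334 kPa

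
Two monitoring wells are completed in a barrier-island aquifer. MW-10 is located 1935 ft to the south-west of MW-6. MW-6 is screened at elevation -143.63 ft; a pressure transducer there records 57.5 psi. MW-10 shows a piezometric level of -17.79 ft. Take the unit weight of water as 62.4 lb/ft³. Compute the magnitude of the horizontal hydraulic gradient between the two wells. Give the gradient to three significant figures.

i ≈ 0.00354

Pressure head at MW-6: ψ = 144·P/γ = 144 × 57.5 / 62.4 = 132.69 ft.
Total head at MW-6: h = z + ψ = -143.63 + 132.69 = -10.94 ft.
Total head at MW-10: h = -17.79 ft (water level in the piezometer is the total head).
Head difference: h(MW-6) − h(MW-10) = -10.94 − (-17.79) = 6.85 ft.
Hydraulic gradient: i = |Δh| / L = 6.85 / 1935 = 0.00354.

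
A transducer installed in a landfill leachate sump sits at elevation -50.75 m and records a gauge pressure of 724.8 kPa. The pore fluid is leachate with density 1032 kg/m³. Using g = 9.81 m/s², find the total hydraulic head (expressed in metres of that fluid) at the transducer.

ψ = P/(ρg) = 724.8×1000 / (1032 × 9.81) = 71.59 m.
h = z + ψ = -50.75 + 71.59 = 20.84 m.

h ≈ 20.84 m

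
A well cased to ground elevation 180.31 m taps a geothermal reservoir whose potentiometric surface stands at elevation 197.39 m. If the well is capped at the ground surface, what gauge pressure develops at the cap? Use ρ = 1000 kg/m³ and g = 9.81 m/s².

P ≈ 168 kPa

Head above the cap: Δh = 197.39 − 180.31 = 17.08 m.
P = ρgΔh = 1000 × 9.81 × 17.08 = 167555 Pa ≈ 168 kPa.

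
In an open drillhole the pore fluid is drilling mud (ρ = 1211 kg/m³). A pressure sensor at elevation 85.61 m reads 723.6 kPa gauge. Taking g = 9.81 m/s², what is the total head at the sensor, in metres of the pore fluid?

ψ = P/(ρg) = 723.6×1000 / (1211 × 9.81) = 60.91 m.
h = z + ψ = 85.61 + 60.91 = 146.52 m.

h ≈ 146.52 m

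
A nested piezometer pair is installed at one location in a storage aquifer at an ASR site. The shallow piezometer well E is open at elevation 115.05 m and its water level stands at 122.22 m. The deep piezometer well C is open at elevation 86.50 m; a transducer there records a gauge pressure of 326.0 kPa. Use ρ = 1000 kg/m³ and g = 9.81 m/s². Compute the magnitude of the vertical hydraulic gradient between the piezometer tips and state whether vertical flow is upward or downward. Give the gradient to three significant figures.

Total head at well E: h = 122.22 m (water level in the standpipe).
Pressure head at well C: ψ = P/(ρg) = 326.0×1000 / (1000 × 9.81) = 33.23 m.
Total head at well C: h = z + ψ = 86.50 + 33.23 = 119.73 m.
Δh = h(well E) − h(well C) = 122.22 − 119.73 = 2.49 m.
Vertical separation Δz = 115.05 − 86.50 = 28.55 m.
|i_v| = |Δh| / Δz = 2.49 / 28.55 = 0.0872.
Head is higher in the shallow piezometer, so vertical flow is downward (recharge condition).

|i_v| ≈ 0.0872; vertical flow is downward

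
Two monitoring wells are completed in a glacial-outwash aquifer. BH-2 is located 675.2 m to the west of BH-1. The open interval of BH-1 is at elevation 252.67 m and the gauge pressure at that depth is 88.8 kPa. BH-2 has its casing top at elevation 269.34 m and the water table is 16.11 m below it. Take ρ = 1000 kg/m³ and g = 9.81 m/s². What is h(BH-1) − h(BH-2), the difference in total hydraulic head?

Pressure head at BH-1: ψ = P/(ρg) = 88.8×1000 / (1000 × 9.81) = 9.05 m.
Total head at BH-1: h = z + ψ = 252.67 + 9.05 = 261.72 m.
Total head at BH-2: h = 269.34 − 16.11 = 253.23 m.
Head difference: h(BH-1) − h(BH-2) = 261.72 − 253.23 = 8.49 m.

Δh ≈ 8.49 m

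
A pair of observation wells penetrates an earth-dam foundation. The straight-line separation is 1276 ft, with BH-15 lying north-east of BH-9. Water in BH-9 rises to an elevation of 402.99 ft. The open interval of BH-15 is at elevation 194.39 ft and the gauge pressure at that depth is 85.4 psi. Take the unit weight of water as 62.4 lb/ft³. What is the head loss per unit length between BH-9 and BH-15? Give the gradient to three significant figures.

Total head at BH-9: h = 402.99 ft (water level in the piezometer is the total head).
Pressure head at BH-15: ψ = 144·P/γ = 144 × 85.4 / 62.4 = 197.08 ft.
Total head at BH-15: h = z + ψ = 194.39 + 197.08 = 391.47 ft.
Head difference: h(BH-9) − h(BH-15) = 402.99 − 391.47 = 11.52 ft.
Hydraulic gradient: i = |Δh| / L = 11.52 / 1276 = 0.00903.

i ≈ 0.00903 ft/ft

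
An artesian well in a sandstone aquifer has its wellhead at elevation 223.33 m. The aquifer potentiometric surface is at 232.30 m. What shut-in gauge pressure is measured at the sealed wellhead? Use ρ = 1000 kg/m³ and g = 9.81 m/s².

Head above the cap: Δh = 232.30 − 223.33 = 8.97 m.
P = ρgΔh = 1000 × 9.81 × 8.97 = 87996 Pa ≈ 88.0 kPa.

P ≈ 88.0 kPa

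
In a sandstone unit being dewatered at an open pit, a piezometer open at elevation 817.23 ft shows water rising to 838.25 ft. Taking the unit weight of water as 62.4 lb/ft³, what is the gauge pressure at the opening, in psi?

Pressure head ψ = h − z = 838.25 − 817.23 = 21.02 ft.
P = γ·ψ / 144 = 62.4 × 21.02 / 144 = 9.11 psi.

P ≈ 9.11 psi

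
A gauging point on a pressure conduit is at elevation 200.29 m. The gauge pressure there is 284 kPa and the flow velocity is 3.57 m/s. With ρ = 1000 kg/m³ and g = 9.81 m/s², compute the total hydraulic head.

h ≈ 229.89 m

Pressure head ψ = P/(ρg) = 284×1000 / (1000 × 9.81) = 28.95 m.
Velocity head = v²/(2g) = 3.57² / (2 × 9.81) = 0.650 m.
h = z + ψ + v²/(2g) = 200.29 + 28.95 + 0.650 = 229.89 m.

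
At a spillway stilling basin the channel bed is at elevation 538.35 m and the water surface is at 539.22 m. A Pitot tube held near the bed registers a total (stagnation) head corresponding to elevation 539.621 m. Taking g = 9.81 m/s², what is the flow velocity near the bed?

Near the bed, under hydrostatic conditions, the piezometric head (z + ψ) equals the free-surface elevation, 539.22 m.
Velocity head = total − piezometric = 539.621 − 539.22 = 0.401 m.
v = √(2g·h_v) = √(2 × 9.81 × 0.401) = 2.80 m/s.

v ≈ 2.80 m/s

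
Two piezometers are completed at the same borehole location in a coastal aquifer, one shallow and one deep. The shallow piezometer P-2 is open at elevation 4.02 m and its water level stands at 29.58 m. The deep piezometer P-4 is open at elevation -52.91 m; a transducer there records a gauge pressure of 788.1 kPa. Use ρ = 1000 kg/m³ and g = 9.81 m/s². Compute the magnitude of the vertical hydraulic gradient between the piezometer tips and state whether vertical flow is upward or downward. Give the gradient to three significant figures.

|i_v| ≈ 0.0378; vertical flow is downward

Total head at P-2: h = 29.58 m (water level in the standpipe).
Pressure head at P-4: ψ = P/(ρg) = 788.1×1000 / (1000 × 9.81) = 80.34 m.
Total head at P-4: h = z + ψ = -52.91 + 80.34 = 27.43 m.
Δh = h(P-2) − h(P-4) = 29.58 − 27.43 = 2.15 m.
Vertical separation Δz = 4.02 − (-52.91) = 56.93 m.
|i_v| = |Δh| / Δz = 2.15 / 56.93 = 0.0378.
Head is higher in the shallow piezometer, so vertical flow is downward (recharge condition).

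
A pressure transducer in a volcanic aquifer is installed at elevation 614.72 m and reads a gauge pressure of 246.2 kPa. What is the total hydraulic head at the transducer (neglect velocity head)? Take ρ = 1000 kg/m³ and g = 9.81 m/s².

ψ = P/(ρg) = 246.2×1000 / (1000 × 9.81) = 25.10 m.
h = z + ψ = 614.72 + 25.10 = 639.82 m.

h ≈ 639.82 m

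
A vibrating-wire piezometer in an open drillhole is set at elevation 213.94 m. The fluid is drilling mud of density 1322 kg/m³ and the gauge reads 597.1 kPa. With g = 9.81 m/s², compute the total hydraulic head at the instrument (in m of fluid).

ψ = P/(ρg) = 597.1×1000 / (1322 × 9.81) = 46.04 m.
h = z + ψ = 213.94 + 46.04 = 259.98 m.

h ≈ 259.98 m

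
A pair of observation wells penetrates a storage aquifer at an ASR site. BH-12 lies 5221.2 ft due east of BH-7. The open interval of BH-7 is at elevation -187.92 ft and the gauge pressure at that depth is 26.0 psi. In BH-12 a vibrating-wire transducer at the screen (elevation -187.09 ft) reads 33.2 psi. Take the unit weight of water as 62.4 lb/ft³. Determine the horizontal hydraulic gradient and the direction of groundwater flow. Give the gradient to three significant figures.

Pressure head at BH-7: ψ = 144·P/γ = 144 × 26.0 / 62.4 = 60.00 ft.
Total head at BH-7: h = z + ψ = -187.92 + 60.00 = -127.92 ft.
Pressure head at BH-12: ψ = 144·P/γ = 144 × 33.2 / 62.4 = 76.62 ft.
Total head at BH-12: h = z + ψ = -187.09 + 76.62 = -110.47 ft.
Head difference: h(BH-7) − h(BH-12) = -127.92 − (-110.47) = -17.45 ft.
Hydraulic gradient: i = |Δh| / L = 17.45 / 5221.2 = 0.00334.
Flow is from higher to lower head: from BH-12 toward BH-7, i.e. toward the west.

i ≈ 0.00334; groundwater flows toward the west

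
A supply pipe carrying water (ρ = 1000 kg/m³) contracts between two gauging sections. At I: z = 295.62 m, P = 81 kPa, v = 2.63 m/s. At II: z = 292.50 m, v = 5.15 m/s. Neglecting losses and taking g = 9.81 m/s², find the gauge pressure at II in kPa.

P₂ ≈ 102 kPa

Pressure head at I: ψ₁ = P₁/(ρg) = 81×1000 / (1000 × 9.81) = 8.26 m.
Velocity heads: v₁²/2g = 2.63²/19.62 = 0.353 m; v₂²/2g = 5.15²/19.62 = 1.352 m.
Total head H = z₁ + ψ₁ + v₁²/2g = 295.62 + 8.26 + 0.353 = 304.23 m.
ψ₂ = H − z₂ − v₂²/2g = 304.23 − 292.50 − 1.352 = 10.38 m.
P₂ = ρgψ₂ = 1000 × 9.81 × 10.38 ≈ 102 kPa.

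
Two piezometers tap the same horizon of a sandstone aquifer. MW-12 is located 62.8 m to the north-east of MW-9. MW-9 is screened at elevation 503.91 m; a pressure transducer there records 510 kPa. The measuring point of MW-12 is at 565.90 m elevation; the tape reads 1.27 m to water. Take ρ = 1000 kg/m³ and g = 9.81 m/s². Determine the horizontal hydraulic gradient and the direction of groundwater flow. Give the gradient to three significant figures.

Pressure head at MW-9: ψ = P/(ρg) = 510×1000 / (1000 × 9.81) = 51.99 m.
Total head at MW-9: h = z + ψ = 503.91 + 51.99 = 555.90 m.
Total head at MW-12: h = 565.90 − 1.27 = 564.63 m.
Head difference: h(MW-9) − h(MW-12) = 555.90 − 564.63 = -8.73 m.
Hydraulic gradient: i = |Δh| / L = 8.73 / 62.8 = 0.139.
Flow is from higher to lower head: from MW-12 toward MW-9, i.e. toward the south-west.

i ≈ 0.139; groundwater flows toward the south-west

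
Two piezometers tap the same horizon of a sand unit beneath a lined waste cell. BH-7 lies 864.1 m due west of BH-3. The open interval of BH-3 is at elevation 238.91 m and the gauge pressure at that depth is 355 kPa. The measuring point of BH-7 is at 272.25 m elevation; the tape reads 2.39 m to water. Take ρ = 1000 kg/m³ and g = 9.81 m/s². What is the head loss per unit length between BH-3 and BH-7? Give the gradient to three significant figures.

Pressure head at BH-3: ψ = P/(ρg) = 355×1000 / (1000 × 9.81) = 36.19 m.
Total head at BH-3: h = z + ψ = 238.91 + 36.19 = 275.10 m.
Total head at BH-7: h = 272.25 − 2.39 = 269.86 m.
Head difference: h(BH-3) − h(BH-7) = 275.10 − 269.86 = 5.24 m.
Hydraulic gradient: i = |Δh| / L = 5.24 / 864.1 = 0.00606.

i ≈ 0.00606 m/m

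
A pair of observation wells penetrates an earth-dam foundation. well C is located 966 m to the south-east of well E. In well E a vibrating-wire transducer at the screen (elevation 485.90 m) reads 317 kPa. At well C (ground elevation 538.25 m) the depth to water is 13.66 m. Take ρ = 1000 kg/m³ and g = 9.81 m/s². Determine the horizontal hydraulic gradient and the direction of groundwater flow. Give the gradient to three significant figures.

Pressure head at well E: ψ = P/(ρg) = 317×1000 / (1000 × 9.81) = 32.31 m.
Total head at well E: h = z + ψ = 485.90 + 32.31 = 518.21 m.
Total head at well C: h = 538.25 − 13.66 = 524.59 m.
Head difference: h(well E) − h(well C) = 518.21 − 524.59 = -6.38 m.
Hydraulic gradient: i = |Δh| / L = 6.38 / 966 = 0.00660.
Flow is from higher to lower head: from well C toward well E, i.e. toward the north-west.

i ≈ 0.00660; groundwater flows toward the north-west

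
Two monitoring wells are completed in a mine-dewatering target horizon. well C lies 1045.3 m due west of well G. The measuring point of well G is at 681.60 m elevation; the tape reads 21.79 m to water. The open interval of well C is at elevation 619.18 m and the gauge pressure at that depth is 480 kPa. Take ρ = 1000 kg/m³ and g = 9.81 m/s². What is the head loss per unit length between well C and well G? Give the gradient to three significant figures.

i ≈ 0.00794 m/m

Total head at well G: h = 681.60 − 21.79 = 659.81 m.
Pressure head at well C: ψ = P/(ρg) = 480×1000 / (1000 × 9.81) = 48.93 m.
Total head at well C: h = z + ψ = 619.18 + 48.93 = 668.11 m.
Head difference: h(well G) − h(well C) = 659.81 − 668.11 = -8.30 m.
Hydraulic gradient: i = |Δh| / L = 8.30 / 1045.3 = 0.00794.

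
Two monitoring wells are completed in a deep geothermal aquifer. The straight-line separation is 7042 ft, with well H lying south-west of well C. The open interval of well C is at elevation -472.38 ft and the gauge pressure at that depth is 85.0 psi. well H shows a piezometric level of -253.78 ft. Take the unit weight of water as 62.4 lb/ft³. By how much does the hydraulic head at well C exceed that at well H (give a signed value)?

Δh ≈ -22.45 ft

Pressure head at well C: ψ = 144·P/γ = 144 × 85.0 / 62.4 = 196.15 ft.
Total head at well C: h = z + ψ = -472.38 + 196.15 = -276.23 ft.
Total head at well H: h = -253.78 ft (water level in the piezometer is the total head).
Head difference: h(well C) − h(well H) = -276.23 − (-253.78) = -22.45 ft.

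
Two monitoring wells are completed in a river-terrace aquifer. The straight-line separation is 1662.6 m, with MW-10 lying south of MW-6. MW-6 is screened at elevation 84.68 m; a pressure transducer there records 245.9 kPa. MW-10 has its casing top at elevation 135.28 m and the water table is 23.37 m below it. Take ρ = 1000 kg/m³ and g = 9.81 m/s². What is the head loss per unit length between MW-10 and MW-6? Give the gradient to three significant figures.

Pressure head at MW-6: ψ = P/(ρg) = 245.9×1000 / (1000 × 9.81) = 25.07 m.
Total head at MW-6: h = z + ψ = 84.68 + 25.07 = 109.75 m.
Total head at MW-10: h = 135.28 − 23.37 = 111.91 m.
Head difference: h(MW-6) − h(MW-10) = 109.75 − 111.91 = -2.16 m.
Hydraulic gradient: i = |Δh| / L = 2.16 / 1662.6 = 0.00130.

i ≈ 0.00130 m/m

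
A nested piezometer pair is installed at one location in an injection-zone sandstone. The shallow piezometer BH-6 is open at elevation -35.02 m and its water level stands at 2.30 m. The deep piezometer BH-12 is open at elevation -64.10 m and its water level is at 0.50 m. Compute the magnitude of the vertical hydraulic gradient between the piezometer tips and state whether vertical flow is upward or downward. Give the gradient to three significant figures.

Total head at BH-6: h = 2.30 m (water level in the standpipe).
Total head at BH-12: h = 0.50 m.
Δh = h(BH-6) − h(BH-12) = 2.30 − 0.50 = 1.80 m.
Vertical separation Δz = -35.02 − (-64.10) = 29.08 m.
|i_v| = |Δh| / Δz = 1.80 / 29.08 = 0.0619.
Head is higher in the shallow piezometer, so vertical flow is downward (recharge condition).

|i_v| ≈ 0.0619; vertical flow is downward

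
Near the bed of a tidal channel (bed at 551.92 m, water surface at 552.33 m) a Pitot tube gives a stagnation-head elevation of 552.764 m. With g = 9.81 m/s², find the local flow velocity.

Near the bed, under hydrostatic conditions, the piezometric head (z + ψ) equals the free-surface elevation, 552.33 m.
Velocity head = total − piezometric = 552.764 − 552.33 = 0.434 m.
v = √(2g·h_v) = √(2 × 9.81 × 0.434) = 2.92 m/s.

v ≈ 2.92 m/s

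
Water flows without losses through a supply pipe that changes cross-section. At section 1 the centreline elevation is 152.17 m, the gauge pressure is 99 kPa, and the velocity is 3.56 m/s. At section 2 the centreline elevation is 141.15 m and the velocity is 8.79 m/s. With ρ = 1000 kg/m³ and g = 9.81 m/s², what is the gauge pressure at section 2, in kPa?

P₂ ≈ 175 kPa

Pressure head at 1: ψ₁ = P₁/(ρg) = 99×1000 / (1000 × 9.81) = 10.09 m.
Velocity heads: v₁²/2g = 3.56²/19.62 = 0.646 m; v₂²/2g = 8.79²/19.62 = 3.938 m.
Total head H = z₁ + ψ₁ + v₁²/2g = 152.17 + 10.09 + 0.646 = 162.91 m.
ψ₂ = H − z₂ − v₂²/2g = 162.91 − 141.15 − 3.938 = 17.82 m.
P₂ = ρgψ₂ = 1000 × 9.81 × 17.82 ≈ 175 kPa.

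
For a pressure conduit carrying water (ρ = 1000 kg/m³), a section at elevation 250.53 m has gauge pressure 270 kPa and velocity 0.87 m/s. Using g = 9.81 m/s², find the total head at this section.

Pressure head ψ = P/(ρg) = 270×1000 / (1000 × 9.81) = 27.52 m.
Velocity head = v²/(2g) = 0.87² / (2 × 9.81) = 0.039 m.
h = z + ψ + v²/(2g) = 250.53 + 27.52 + 0.039 = 278.09 m.

h ≈ 278.09 m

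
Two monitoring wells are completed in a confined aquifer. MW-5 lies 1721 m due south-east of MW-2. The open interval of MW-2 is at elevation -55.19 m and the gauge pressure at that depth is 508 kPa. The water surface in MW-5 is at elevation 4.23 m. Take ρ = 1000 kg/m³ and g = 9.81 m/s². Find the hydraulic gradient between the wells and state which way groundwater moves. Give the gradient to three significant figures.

i ≈ 0.00444; groundwater flows toward the north-west

Pressure head at MW-2: ψ = P/(ρg) = 508×1000 / (1000 × 9.81) = 51.78 m.
Total head at MW-2: h = z + ψ = -55.19 + 51.78 = -3.41 m.
Total head at MW-5: h = 4.23 m (water level in the piezometer is the total head).
Head difference: h(MW-2) − h(MW-5) = -3.41 − 4.23 = -7.64 m.
Hydraulic gradient: i = |Δh| / L = 7.64 / 1721 = 0.00444.
Flow is from higher to lower head: from MW-5 toward MW-2, i.e. toward the north-west.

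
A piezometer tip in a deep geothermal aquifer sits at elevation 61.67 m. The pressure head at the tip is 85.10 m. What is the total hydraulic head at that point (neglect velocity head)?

h = z + ψ = 61.67 + 85.10 = 146.77 m.

h ≈ 146.77 m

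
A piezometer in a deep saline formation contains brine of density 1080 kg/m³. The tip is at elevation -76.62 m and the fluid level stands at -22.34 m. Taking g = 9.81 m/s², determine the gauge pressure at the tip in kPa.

P ≈ 575 kPa

Pressure head ψ = h − z = -22.34 − (-76.62) = 54.28 m.
P = ρgψ = 1080 × 9.81 × 54.28 = 575086 Pa ≈ 575 kPa.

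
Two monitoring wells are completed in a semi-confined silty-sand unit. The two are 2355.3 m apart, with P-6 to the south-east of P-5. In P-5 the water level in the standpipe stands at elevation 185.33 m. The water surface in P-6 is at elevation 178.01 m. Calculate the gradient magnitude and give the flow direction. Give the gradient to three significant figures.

Total head at P-5: h = 185.33 m (water level in the piezometer is the total head).
Total head at P-6: h = 178.01 m (water level in the piezometer is the total head).
Head difference: h(P-5) − h(P-6) = 185.33 − 178.01 = 7.32 m.
Hydraulic gradient: i = |Δh| / L = 7.32 / 2355.3 = 0.00311.
Flow is from higher to lower head: from P-5 toward P-6, i.e. toward the south-east.

i ≈ 0.00311; groundwater flows toward the south-east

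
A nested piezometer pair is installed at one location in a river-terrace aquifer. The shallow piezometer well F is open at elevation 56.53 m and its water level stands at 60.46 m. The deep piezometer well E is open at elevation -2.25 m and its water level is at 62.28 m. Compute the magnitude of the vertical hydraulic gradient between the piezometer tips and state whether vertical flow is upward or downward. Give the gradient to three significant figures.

Total head at well F: h = 60.46 m (water level in the standpipe).
Total head at well E: h = 62.28 m.
Δh = h(well F) − h(well E) = 60.46 − 62.28 = -1.82 m.
Vertical separation Δz = 56.53 − (-2.25) = 58.78 m.
|i_v| = |Δh| / Δz = 1.82 / 58.78 = 0.0310.
Head is higher in the deep piezometer, so vertical flow is upward (discharge condition).

|i_v| ≈ 0.0310; vertical flow is upward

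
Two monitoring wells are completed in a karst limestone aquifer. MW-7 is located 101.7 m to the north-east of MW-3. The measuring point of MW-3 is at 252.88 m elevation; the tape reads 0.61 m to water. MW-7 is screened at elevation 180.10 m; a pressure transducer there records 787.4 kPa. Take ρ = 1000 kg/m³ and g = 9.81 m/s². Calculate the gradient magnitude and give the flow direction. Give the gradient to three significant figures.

Total head at MW-3: h = 252.88 − 0.61 = 252.27 m.
Pressure head at MW-7: ψ = P/(ρg) = 787.4×1000 / (1000 × 9.81) = 80.27 m.
Total head at MW-7: h = z + ψ = 180.10 + 80.27 = 260.37 m.
Head difference: h(MW-3) − h(MW-7) = 252.27 − 260.37 = -8.10 m.
Hydraulic gradient: i = |Δh| / L = 8.10 / 101.7 = 0.0796.
Flow is from higher to lower head: from MW-7 toward MW-3, i.e. toward the south-west.

i ≈ 0.0796; groundwater flows toward the south-west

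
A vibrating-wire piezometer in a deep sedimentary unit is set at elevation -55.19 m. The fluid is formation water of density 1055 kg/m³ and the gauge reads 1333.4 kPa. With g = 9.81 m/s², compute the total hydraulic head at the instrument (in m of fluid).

h ≈ 73.65 m

ψ = P/(ρg) = 1333.4×1000 / (1055 × 9.81) = 128.84 m.
h = z + ψ = -55.19 + 128.84 = 73.65 m.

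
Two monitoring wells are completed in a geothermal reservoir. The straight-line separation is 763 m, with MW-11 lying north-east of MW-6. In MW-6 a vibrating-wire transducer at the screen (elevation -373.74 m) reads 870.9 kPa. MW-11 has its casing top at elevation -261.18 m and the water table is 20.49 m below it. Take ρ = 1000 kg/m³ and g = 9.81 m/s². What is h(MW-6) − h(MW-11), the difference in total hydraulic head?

Δh ≈ -3.29 m

Pressure head at MW-6: ψ = P/(ρg) = 870.9×1000 / (1000 × 9.81) = 88.78 m.
Total head at MW-6: h = z + ψ = -373.74 + 88.78 = -284.96 m.
Total head at MW-11: h = -261.18 − 20.49 = -281.67 m.
Head difference: h(MW-6) − h(MW-11) = -284.96 − (-281.67) = -3.29 m.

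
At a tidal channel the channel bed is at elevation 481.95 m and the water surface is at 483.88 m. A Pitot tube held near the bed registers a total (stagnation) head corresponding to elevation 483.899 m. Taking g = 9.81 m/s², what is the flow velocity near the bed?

v ≈ 0.611 m/s

Near the bed, under hydrostatic conditions, the piezometric head (z + ψ) equals the free-surface elevation, 483.88 m.
Velocity head = total − piezometric = 483.899 − 483.88 = 0.019 m.
v = √(2g·h_v) = √(2 × 9.81 × 0.019) = 0.611 m/s.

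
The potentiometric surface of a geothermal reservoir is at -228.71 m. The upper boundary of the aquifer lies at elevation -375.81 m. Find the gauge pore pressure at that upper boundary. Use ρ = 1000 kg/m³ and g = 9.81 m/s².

P ≈ 1440 kPa

Pressure head at the aquifer top: ψ = h − z = -228.71 − (-375.81) = 147.10 m.
P = ρgψ = 1000 × 9.81 × 147.10 = 1443051 Pa ≈ 1440 kPa.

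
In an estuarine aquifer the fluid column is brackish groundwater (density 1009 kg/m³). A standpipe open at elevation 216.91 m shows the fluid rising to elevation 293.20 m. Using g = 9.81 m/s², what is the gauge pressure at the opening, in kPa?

Pressure head ψ = h − z = 293.20 − 216.91 = 76.29 m.
P = ρgψ = 1009 × 9.81 × 76.29 = 755141 Pa ≈ 755 kPa.

P ≈ 755 kPa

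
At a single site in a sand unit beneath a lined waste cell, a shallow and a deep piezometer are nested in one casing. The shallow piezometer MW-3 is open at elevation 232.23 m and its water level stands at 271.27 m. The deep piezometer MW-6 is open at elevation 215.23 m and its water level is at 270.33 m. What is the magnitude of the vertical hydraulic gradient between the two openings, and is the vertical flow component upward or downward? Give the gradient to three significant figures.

Total head at MW-3: h = 271.27 m (water level in the standpipe).
Total head at MW-6: h = 270.33 m.
Δh = h(MW-3) − h(MW-6) = 271.27 − 270.33 = 0.94 m.
Vertical separation Δz = 232.23 − 215.23 = 17.00 m.
|i_v| = |Δh| / Δz = 0.94 / 17.00 = 0.0553.
Head is higher in the shallow piezometer, so vertical flow is downward (recharge condition).

|i_v| ≈ 0.0553; vertical flow is downward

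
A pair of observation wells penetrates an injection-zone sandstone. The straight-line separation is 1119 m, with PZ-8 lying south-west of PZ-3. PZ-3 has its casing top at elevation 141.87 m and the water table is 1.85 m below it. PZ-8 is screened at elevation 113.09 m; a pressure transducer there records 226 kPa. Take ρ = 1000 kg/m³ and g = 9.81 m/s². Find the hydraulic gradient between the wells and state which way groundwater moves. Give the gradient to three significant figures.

Total head at PZ-3: h = 141.87 − 1.85 = 140.02 m.
Pressure head at PZ-8: ψ = P/(ρg) = 226×1000 / (1000 × 9.81) = 23.04 m.
Total head at PZ-8: h = z + ψ = 113.09 + 23.04 = 136.13 m.
Head difference: h(PZ-3) − h(PZ-8) = 140.02 − 136.13 = 3.89 m.
Hydraulic gradient: i = |Δh| / L = 3.89 / 1119 = 0.00348.
Flow is from higher to lower head: from PZ-3 toward PZ-8, i.e. toward the south-west.

i ≈ 0.00348; groundwater flows toward the south-west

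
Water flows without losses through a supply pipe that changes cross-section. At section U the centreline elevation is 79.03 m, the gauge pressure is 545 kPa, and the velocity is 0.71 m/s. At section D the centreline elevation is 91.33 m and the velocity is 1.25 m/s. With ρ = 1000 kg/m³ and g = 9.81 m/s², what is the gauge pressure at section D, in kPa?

Pressure head at U: ψ₁ = P₁/(ρg) = 545×1000 / (1000 × 9.81) = 55.56 m.
Velocity heads: v₁²/2g = 0.71²/19.62 = 0.026 m; v₂²/2g = 1.25²/19.62 = 0.080 m.
Total head H = z₁ + ψ₁ + v₁²/2g = 79.03 + 55.56 + 0.026 = 134.62 m.
ψ₂ = H − z₂ − v₂²/2g = 134.62 − 91.33 − 0.080 = 43.21 m.
P₂ = ρgψ₂ = 1000 × 9.81 × 43.21 ≈ 424 kPa.

P₂ ≈ 424 kPa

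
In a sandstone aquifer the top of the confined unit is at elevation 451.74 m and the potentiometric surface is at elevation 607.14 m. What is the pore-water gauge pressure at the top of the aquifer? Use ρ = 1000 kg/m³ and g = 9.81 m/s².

P ≈ 1520 kPa

Pressure head at the aquifer top: ψ = h − z = 607.14 − 451.74 = 155.40 m.
P = ρgψ = 1000 × 9.81 × 155.40 = 1524474 Pa ≈ 1520 kPa.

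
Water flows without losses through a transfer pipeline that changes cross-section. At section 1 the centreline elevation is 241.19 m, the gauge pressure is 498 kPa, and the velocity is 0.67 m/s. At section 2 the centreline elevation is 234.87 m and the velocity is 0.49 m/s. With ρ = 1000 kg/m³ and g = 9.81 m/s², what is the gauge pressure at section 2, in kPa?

Pressure head at 1: ψ₁ = P₁/(ρg) = 498×1000 / (1000 × 9.81) = 50.76 m.
Velocity heads: v₁²/2g = 0.67²/19.62 = 0.023 m; v₂²/2g = 0.49²/19.62 = 0.012 m.
Total head H = z₁ + ψ₁ + v₁²/2g = 241.19 + 50.76 + 0.023 = 291.97 m.
ψ₂ = H − z₂ − v₂²/2g = 291.97 − 234.87 − 0.012 = 57.09 m.
P₂ = ρgψ₂ = 1000 × 9.81 × 57.09 ≈ 560 kPa.

P₂ ≈ 560 kPa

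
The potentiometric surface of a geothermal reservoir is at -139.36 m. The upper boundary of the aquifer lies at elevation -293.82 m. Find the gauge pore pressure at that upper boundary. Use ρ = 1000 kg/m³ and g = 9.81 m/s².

Pressure head at the aquifer top: ψ = h − z = -139.36 − (-293.82) = 154.46 m.
P = ρgψ = 1000 × 9.81 × 154.46 = 1515253 Pa ≈ 1520 kPa.

P ≈ 1520 kPa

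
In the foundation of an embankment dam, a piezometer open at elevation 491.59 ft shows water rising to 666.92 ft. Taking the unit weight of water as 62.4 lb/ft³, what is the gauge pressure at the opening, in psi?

P ≈ 76.0 psi

Pressure head ψ = h − z = 666.92 − 491.59 = 175.33 ft.
P = γ·ψ / 144 = 62.4 × 175.33 / 144 = 76.0 psi.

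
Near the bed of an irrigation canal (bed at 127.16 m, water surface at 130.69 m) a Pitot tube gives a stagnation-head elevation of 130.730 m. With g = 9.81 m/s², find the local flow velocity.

v ≈ 0.886 m/s

Near the bed, under hydrostatic conditions, the piezometric head (z + ψ) equals the free-surface elevation, 130.69 m.
Velocity head = total − piezometric = 130.730 − 130.69 = 0.040 m.
v = √(2g·h_v) = √(2 × 9.81 × 0.040) = 0.886 m/s.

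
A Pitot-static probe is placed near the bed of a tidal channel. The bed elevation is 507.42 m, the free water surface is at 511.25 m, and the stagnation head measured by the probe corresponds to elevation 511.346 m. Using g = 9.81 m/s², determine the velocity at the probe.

Near the bed, under hydrostatic conditions, the piezometric head (z + ψ) equals the free-surface elevation, 511.25 m.
Velocity head = total − piezometric = 511.346 − 511.25 = 0.096 m.
v = √(2g·h_v) = √(2 × 9.81 × 0.096) = 1.37 m/s.

v ≈ 1.37 m/s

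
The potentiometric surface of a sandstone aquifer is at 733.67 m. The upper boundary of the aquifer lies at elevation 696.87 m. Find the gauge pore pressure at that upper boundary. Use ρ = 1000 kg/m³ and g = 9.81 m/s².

P ≈ 361 kPa

Pressure head at the aquifer top: ψ = h − z = 733.67 − 696.87 = 36.80 m.
P = ρgψ = 1000 × 9.81 × 36.80 = 361008 Pa ≈ 361 kPa.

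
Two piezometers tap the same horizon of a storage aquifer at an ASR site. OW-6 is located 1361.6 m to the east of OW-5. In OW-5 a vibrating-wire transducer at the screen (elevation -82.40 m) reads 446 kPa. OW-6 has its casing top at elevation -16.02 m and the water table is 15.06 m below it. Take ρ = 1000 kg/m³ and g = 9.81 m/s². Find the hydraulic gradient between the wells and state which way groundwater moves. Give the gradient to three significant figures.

Pressure head at OW-5: ψ = P/(ρg) = 446×1000 / (1000 × 9.81) = 45.46 m.
Total head at OW-5: h = z + ψ = -82.40 + 45.46 = -36.94 m.
Total head at OW-6: h = -16.02 − 15.06 = -31.08 m.
Head difference: h(OW-5) − h(OW-6) = -36.94 − (-31.08) = -5.86 m.
Hydraulic gradient: i = |Δh| / L = 5.86 / 1361.6 = 0.00430.
Flow is from higher to lower head: from OW-6 toward OW-5, i.e. toward the west.

i ≈ 0.00430; groundwater flows toward the west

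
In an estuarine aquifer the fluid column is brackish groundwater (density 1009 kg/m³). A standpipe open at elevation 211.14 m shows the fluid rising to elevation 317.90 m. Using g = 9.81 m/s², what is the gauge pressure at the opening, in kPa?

P ≈ 1060 kPa

Pressure head ψ = h − z = 317.90 − 211.14 = 106.76 m.
P = ρgψ = 1009 × 9.81 × 106.76 = 1056741 Pa ≈ 1060 kPa.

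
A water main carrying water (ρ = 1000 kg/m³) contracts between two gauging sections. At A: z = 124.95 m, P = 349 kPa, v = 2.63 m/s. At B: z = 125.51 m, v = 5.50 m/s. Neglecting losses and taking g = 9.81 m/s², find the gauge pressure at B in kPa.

P₂ ≈ 332 kPa

Pressure head at A: ψ₁ = P₁/(ρg) = 349×1000 / (1000 × 9.81) = 35.58 m.
Velocity heads: v₁²/2g = 2.63²/19.62 = 0.353 m; v₂²/2g = 5.50²/19.62 = 1.542 m.
Total head H = z₁ + ψ₁ + v₁²/2g = 124.95 + 35.58 + 0.353 = 160.88 m.
ψ₂ = H − z₂ − v₂²/2g = 160.88 − 125.51 − 1.542 = 33.83 m.
P₂ = ρgψ₂ = 1000 × 9.81 × 33.83 ≈ 332 kPa.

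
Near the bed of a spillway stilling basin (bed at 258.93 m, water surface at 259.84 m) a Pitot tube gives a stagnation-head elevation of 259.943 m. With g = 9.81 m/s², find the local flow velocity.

Near the bed, under hydrostatic conditions, the piezometric head (z + ψ) equals the free-surface elevation, 259.84 m.
Velocity head = total − piezometric = 259.943 − 259.84 = 0.103 m.
v = √(2g·h_v) = √(2 × 9.81 × 0.103) = 1.42 m/s.

v ≈ 1.42 m/s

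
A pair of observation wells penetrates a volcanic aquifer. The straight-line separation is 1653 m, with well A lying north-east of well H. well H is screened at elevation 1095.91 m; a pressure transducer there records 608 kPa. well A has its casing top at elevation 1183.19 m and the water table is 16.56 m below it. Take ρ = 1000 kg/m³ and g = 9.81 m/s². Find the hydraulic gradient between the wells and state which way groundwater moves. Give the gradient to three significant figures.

Pressure head at well H: ψ = P/(ρg) = 608×1000 / (1000 × 9.81) = 61.98 m.
Total head at well H: h = z + ψ = 1095.91 + 61.98 = 1157.89 m.
Total head at well A: h = 1183.19 − 16.56 = 1166.63 m.
Head difference: h(well H) − h(well A) = 1157.89 − 1166.63 = -8.74 m.
Hydraulic gradient: i = |Δh| / L = 8.74 / 1653 = 0.00529.
Flow is from higher to lower head: from well A toward well H, i.e. toward the south-west.

i ≈ 0.00529; groundwater flows toward the south-west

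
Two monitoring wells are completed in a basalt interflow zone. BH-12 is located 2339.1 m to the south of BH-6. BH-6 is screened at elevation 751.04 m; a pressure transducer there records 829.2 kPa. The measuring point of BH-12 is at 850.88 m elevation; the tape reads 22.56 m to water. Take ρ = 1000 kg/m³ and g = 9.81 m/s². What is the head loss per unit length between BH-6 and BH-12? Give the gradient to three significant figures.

Pressure head at BH-6: ψ = P/(ρg) = 829.2×1000 / (1000 × 9.81) = 84.53 m.
Total head at BH-6: h = z + ψ = 751.04 + 84.53 = 835.57 m.
Total head at BH-12: h = 850.88 − 22.56 = 828.32 m.
Head difference: h(BH-6) − h(BH-12) = 835.57 − 828.32 = 7.25 m.
Hydraulic gradient: i = |Δh| / L = 7.25 / 2339.1 = 0.00310.

i ≈ 0.00310 m/m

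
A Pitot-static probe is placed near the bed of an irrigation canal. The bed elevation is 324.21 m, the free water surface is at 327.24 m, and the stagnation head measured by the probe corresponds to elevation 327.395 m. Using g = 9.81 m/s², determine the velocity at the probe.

v ≈ 1.74 m/s

Near the bed, under hydrostatic conditions, the piezometric head (z + ψ) equals the free-surface elevation, 327.24 m.
Velocity head = total − piezometric = 327.395 − 327.24 = 0.155 m.
v = √(2g·h_v) = √(2 × 9.81 × 0.155) = 1.74 m/s.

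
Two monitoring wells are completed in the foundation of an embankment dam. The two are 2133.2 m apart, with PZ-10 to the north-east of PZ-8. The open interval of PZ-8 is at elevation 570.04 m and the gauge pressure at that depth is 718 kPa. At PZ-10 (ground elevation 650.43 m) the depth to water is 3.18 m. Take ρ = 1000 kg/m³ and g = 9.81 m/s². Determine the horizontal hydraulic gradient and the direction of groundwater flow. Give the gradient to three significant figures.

Pressure head at PZ-8: ψ = P/(ρg) = 718×1000 / (1000 × 9.81) = 73.19 m.
Total head at PZ-8: h = z + ψ = 570.04 + 73.19 = 643.23 m.
Total head at PZ-10: h = 650.43 − 3.18 = 647.25 m.
Head difference: h(PZ-8) − h(PZ-10) = 643.23 − 647.25 = -4.02 m.
Hydraulic gradient: i = |Δh| / L = 4.02 / 2133.2 = 0.00188.
Flow is from higher to lower head: from PZ-10 toward PZ-8, i.e. toward the south-west.

i ≈ 0.00188; groundwater flows toward the south-west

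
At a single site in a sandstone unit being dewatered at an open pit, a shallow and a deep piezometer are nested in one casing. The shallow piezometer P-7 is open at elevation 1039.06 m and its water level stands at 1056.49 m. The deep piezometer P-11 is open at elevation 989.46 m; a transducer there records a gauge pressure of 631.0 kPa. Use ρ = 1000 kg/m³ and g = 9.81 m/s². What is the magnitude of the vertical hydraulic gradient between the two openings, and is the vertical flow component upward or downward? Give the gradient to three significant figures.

|i_v| ≈ 0.0546; vertical flow is downward

Total head at P-7: h = 1056.49 m (water level in the standpipe).
Pressure head at P-11: ψ = P/(ρg) = 631.0×1000 / (1000 × 9.81) = 64.32 m.
Total head at P-11: h = z + ψ = 989.46 + 64.32 = 1053.78 m.
Δh = h(P-7) − h(P-11) = 1056.49 − 1053.78 = 2.71 m.
Vertical separation Δz = 1039.06 − 989.46 = 49.60 m.
|i_v| = |Δh| / Δz = 2.71 / 49.60 = 0.0546.
Head is higher in the shallow piezometer, so vertical flow is downward (recharge condition).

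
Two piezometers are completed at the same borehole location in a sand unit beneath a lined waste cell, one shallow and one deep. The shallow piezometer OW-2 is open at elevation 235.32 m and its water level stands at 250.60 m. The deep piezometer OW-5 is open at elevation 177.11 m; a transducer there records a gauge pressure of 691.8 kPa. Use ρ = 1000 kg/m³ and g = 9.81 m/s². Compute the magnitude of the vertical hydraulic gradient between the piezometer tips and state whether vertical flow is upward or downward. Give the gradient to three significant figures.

Total head at OW-2: h = 250.60 m (water level in the standpipe).
Pressure head at OW-5: ψ = P/(ρg) = 691.8×1000 / (1000 × 9.81) = 70.52 m.
Total head at OW-5: h = z + ψ = 177.11 + 70.52 = 247.63 m.
Δh = h(OW-2) − h(OW-5) = 250.60 − 247.63 = 2.97 m.
Vertical separation Δz = 235.32 − 177.11 = 58.21 m.
|i_v| = |Δh| / Δz = 2.97 / 58.21 = 0.0510.
Head is higher in the shallow piezometer, so vertical flow is downward (recharge condition).

|i_v| ≈ 0.0510; vertical flow is downward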